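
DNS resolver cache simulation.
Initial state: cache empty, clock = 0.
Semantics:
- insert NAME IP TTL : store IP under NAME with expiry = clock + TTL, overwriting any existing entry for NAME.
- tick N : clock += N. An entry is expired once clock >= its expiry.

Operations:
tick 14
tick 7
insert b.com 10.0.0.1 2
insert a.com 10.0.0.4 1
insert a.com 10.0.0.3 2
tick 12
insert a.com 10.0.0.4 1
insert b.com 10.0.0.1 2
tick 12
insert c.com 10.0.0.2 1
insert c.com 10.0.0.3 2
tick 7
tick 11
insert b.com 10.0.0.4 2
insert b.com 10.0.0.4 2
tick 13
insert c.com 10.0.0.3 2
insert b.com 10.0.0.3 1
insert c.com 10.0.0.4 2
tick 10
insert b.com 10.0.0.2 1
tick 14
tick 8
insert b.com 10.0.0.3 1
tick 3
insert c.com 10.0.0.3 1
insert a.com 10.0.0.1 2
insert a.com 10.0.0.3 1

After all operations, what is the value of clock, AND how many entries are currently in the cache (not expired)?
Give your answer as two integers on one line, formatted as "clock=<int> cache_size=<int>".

Op 1: tick 14 -> clock=14.
Op 2: tick 7 -> clock=21.
Op 3: insert b.com -> 10.0.0.1 (expiry=21+2=23). clock=21
Op 4: insert a.com -> 10.0.0.4 (expiry=21+1=22). clock=21
Op 5: insert a.com -> 10.0.0.3 (expiry=21+2=23). clock=21
Op 6: tick 12 -> clock=33. purged={a.com,b.com}
Op 7: insert a.com -> 10.0.0.4 (expiry=33+1=34). clock=33
Op 8: insert b.com -> 10.0.0.1 (expiry=33+2=35). clock=33
Op 9: tick 12 -> clock=45. purged={a.com,b.com}
Op 10: insert c.com -> 10.0.0.2 (expiry=45+1=46). clock=45
Op 11: insert c.com -> 10.0.0.3 (expiry=45+2=47). clock=45
Op 12: tick 7 -> clock=52. purged={c.com}
Op 13: tick 11 -> clock=63.
Op 14: insert b.com -> 10.0.0.4 (expiry=63+2=65). clock=63
Op 15: insert b.com -> 10.0.0.4 (expiry=63+2=65). clock=63
Op 16: tick 13 -> clock=76. purged={b.com}
Op 17: insert c.com -> 10.0.0.3 (expiry=76+2=78). clock=76
Op 18: insert b.com -> 10.0.0.3 (expiry=76+1=77). clock=76
Op 19: insert c.com -> 10.0.0.4 (expiry=76+2=78). clock=76
Op 20: tick 10 -> clock=86. purged={b.com,c.com}
Op 21: insert b.com -> 10.0.0.2 (expiry=86+1=87). clock=86
Op 22: tick 14 -> clock=100. purged={b.com}
Op 23: tick 8 -> clock=108.
Op 24: insert b.com -> 10.0.0.3 (expiry=108+1=109). clock=108
Op 25: tick 3 -> clock=111. purged={b.com}
Op 26: insert c.com -> 10.0.0.3 (expiry=111+1=112). clock=111
Op 27: insert a.com -> 10.0.0.1 (expiry=111+2=113). clock=111
Op 28: insert a.com -> 10.0.0.3 (expiry=111+1=112). clock=111
Final clock = 111
Final cache (unexpired): {a.com,c.com} -> size=2

Answer: clock=111 cache_size=2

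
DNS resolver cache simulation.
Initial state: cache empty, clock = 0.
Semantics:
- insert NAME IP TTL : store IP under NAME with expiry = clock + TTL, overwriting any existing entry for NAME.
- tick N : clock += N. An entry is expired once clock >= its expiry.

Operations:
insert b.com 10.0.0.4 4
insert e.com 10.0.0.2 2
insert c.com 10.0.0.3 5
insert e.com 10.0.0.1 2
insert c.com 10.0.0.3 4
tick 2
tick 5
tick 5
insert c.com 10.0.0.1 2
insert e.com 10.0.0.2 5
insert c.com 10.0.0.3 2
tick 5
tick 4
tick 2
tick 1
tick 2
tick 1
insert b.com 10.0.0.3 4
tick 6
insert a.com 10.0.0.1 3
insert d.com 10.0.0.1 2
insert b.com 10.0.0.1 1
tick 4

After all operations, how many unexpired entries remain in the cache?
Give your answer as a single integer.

Op 1: insert b.com -> 10.0.0.4 (expiry=0+4=4). clock=0
Op 2: insert e.com -> 10.0.0.2 (expiry=0+2=2). clock=0
Op 3: insert c.com -> 10.0.0.3 (expiry=0+5=5). clock=0
Op 4: insert e.com -> 10.0.0.1 (expiry=0+2=2). clock=0
Op 5: insert c.com -> 10.0.0.3 (expiry=0+4=4). clock=0
Op 6: tick 2 -> clock=2. purged={e.com}
Op 7: tick 5 -> clock=7. purged={b.com,c.com}
Op 8: tick 5 -> clock=12.
Op 9: insert c.com -> 10.0.0.1 (expiry=12+2=14). clock=12
Op 10: insert e.com -> 10.0.0.2 (expiry=12+5=17). clock=12
Op 11: insert c.com -> 10.0.0.3 (expiry=12+2=14). clock=12
Op 12: tick 5 -> clock=17. purged={c.com,e.com}
Op 13: tick 4 -> clock=21.
Op 14: tick 2 -> clock=23.
Op 15: tick 1 -> clock=24.
Op 16: tick 2 -> clock=26.
Op 17: tick 1 -> clock=27.
Op 18: insert b.com -> 10.0.0.3 (expiry=27+4=31). clock=27
Op 19: tick 6 -> clock=33. purged={b.com}
Op 20: insert a.com -> 10.0.0.1 (expiry=33+3=36). clock=33
Op 21: insert d.com -> 10.0.0.1 (expiry=33+2=35). clock=33
Op 22: insert b.com -> 10.0.0.1 (expiry=33+1=34). clock=33
Op 23: tick 4 -> clock=37. purged={a.com,b.com,d.com}
Final cache (unexpired): {} -> size=0

Answer: 0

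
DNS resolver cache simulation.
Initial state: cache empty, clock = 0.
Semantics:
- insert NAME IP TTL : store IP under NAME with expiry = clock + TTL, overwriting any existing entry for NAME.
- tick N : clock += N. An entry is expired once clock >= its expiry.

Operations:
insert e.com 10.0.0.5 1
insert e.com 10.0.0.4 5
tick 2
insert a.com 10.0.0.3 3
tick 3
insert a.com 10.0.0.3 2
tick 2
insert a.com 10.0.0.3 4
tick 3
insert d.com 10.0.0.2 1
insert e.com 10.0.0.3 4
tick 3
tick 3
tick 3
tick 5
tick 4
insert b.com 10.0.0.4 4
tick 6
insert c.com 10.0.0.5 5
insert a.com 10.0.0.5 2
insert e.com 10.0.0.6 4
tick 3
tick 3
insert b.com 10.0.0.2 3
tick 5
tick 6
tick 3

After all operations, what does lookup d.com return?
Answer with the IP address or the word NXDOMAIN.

Answer: NXDOMAIN

Derivation:
Op 1: insert e.com -> 10.0.0.5 (expiry=0+1=1). clock=0
Op 2: insert e.com -> 10.0.0.4 (expiry=0+5=5). clock=0
Op 3: tick 2 -> clock=2.
Op 4: insert a.com -> 10.0.0.3 (expiry=2+3=5). clock=2
Op 5: tick 3 -> clock=5. purged={a.com,e.com}
Op 6: insert a.com -> 10.0.0.3 (expiry=5+2=7). clock=5
Op 7: tick 2 -> clock=7. purged={a.com}
Op 8: insert a.com -> 10.0.0.3 (expiry=7+4=11). clock=7
Op 9: tick 3 -> clock=10.
Op 10: insert d.com -> 10.0.0.2 (expiry=10+1=11). clock=10
Op 11: insert e.com -> 10.0.0.3 (expiry=10+4=14). clock=10
Op 12: tick 3 -> clock=13. purged={a.com,d.com}
Op 13: tick 3 -> clock=16. purged={e.com}
Op 14: tick 3 -> clock=19.
Op 15: tick 5 -> clock=24.
Op 16: tick 4 -> clock=28.
Op 17: insert b.com -> 10.0.0.4 (expiry=28+4=32). clock=28
Op 18: tick 6 -> clock=34. purged={b.com}
Op 19: insert c.com -> 10.0.0.5 (expiry=34+5=39). clock=34
Op 20: insert a.com -> 10.0.0.5 (expiry=34+2=36). clock=34
Op 21: insert e.com -> 10.0.0.6 (expiry=34+4=38). clock=34
Op 22: tick 3 -> clock=37. purged={a.com}
Op 23: tick 3 -> clock=40. purged={c.com,e.com}
Op 24: insert b.com -> 10.0.0.2 (expiry=40+3=43). clock=40
Op 25: tick 5 -> clock=45. purged={b.com}
Op 26: tick 6 -> clock=51.
Op 27: tick 3 -> clock=54.
lookup d.com: not in cache (expired or never inserted)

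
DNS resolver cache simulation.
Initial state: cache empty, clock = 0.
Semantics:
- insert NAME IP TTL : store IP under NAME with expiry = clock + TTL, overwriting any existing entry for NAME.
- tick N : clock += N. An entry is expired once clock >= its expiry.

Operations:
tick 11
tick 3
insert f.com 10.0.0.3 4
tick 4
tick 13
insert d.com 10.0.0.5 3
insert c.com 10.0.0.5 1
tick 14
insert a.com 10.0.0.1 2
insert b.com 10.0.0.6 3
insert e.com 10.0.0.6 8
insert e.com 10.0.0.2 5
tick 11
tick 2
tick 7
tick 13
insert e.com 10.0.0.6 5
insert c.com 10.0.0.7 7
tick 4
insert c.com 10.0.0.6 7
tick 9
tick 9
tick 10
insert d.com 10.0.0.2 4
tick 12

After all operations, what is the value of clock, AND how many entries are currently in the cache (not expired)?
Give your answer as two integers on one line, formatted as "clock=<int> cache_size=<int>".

Op 1: tick 11 -> clock=11.
Op 2: tick 3 -> clock=14.
Op 3: insert f.com -> 10.0.0.3 (expiry=14+4=18). clock=14
Op 4: tick 4 -> clock=18. purged={f.com}
Op 5: tick 13 -> clock=31.
Op 6: insert d.com -> 10.0.0.5 (expiry=31+3=34). clock=31
Op 7: insert c.com -> 10.0.0.5 (expiry=31+1=32). clock=31
Op 8: tick 14 -> clock=45. purged={c.com,d.com}
Op 9: insert a.com -> 10.0.0.1 (expiry=45+2=47). clock=45
Op 10: insert b.com -> 10.0.0.6 (expiry=45+3=48). clock=45
Op 11: insert e.com -> 10.0.0.6 (expiry=45+8=53). clock=45
Op 12: insert e.com -> 10.0.0.2 (expiry=45+5=50). clock=45
Op 13: tick 11 -> clock=56. purged={a.com,b.com,e.com}
Op 14: tick 2 -> clock=58.
Op 15: tick 7 -> clock=65.
Op 16: tick 13 -> clock=78.
Op 17: insert e.com -> 10.0.0.6 (expiry=78+5=83). clock=78
Op 18: insert c.com -> 10.0.0.7 (expiry=78+7=85). clock=78
Op 19: tick 4 -> clock=82.
Op 20: insert c.com -> 10.0.0.6 (expiry=82+7=89). clock=82
Op 21: tick 9 -> clock=91. purged={c.com,e.com}
Op 22: tick 9 -> clock=100.
Op 23: tick 10 -> clock=110.
Op 24: insert d.com -> 10.0.0.2 (expiry=110+4=114). clock=110
Op 25: tick 12 -> clock=122. purged={d.com}
Final clock = 122
Final cache (unexpired): {} -> size=0

Answer: clock=122 cache_size=0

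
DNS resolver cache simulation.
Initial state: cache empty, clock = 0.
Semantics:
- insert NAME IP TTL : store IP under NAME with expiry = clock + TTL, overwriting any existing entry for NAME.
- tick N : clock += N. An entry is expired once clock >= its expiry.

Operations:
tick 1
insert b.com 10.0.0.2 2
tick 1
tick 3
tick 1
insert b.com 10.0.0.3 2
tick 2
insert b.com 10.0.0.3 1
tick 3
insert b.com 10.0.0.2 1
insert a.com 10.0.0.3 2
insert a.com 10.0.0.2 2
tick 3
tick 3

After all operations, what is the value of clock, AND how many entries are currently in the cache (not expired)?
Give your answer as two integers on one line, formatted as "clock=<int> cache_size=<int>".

Op 1: tick 1 -> clock=1.
Op 2: insert b.com -> 10.0.0.2 (expiry=1+2=3). clock=1
Op 3: tick 1 -> clock=2.
Op 4: tick 3 -> clock=5. purged={b.com}
Op 5: tick 1 -> clock=6.
Op 6: insert b.com -> 10.0.0.3 (expiry=6+2=8). clock=6
Op 7: tick 2 -> clock=8. purged={b.com}
Op 8: insert b.com -> 10.0.0.3 (expiry=8+1=9). clock=8
Op 9: tick 3 -> clock=11. purged={b.com}
Op 10: insert b.com -> 10.0.0.2 (expiry=11+1=12). clock=11
Op 11: insert a.com -> 10.0.0.3 (expiry=11+2=13). clock=11
Op 12: insert a.com -> 10.0.0.2 (expiry=11+2=13). clock=11
Op 13: tick 3 -> clock=14. purged={a.com,b.com}
Op 14: tick 3 -> clock=17.
Final clock = 17
Final cache (unexpired): {} -> size=0

Answer: clock=17 cache_size=0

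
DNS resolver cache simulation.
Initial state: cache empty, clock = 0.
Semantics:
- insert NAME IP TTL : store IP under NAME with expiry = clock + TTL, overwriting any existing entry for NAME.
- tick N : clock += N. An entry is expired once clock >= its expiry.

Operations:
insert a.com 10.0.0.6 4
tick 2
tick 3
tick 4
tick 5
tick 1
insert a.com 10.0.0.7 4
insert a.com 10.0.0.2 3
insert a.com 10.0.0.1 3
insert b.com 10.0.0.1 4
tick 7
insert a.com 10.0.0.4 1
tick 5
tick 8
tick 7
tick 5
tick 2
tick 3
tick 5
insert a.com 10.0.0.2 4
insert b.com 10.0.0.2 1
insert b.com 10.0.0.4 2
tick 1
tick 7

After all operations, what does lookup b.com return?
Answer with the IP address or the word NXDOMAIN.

Answer: NXDOMAIN

Derivation:
Op 1: insert a.com -> 10.0.0.6 (expiry=0+4=4). clock=0
Op 2: tick 2 -> clock=2.
Op 3: tick 3 -> clock=5. purged={a.com}
Op 4: tick 4 -> clock=9.
Op 5: tick 5 -> clock=14.
Op 6: tick 1 -> clock=15.
Op 7: insert a.com -> 10.0.0.7 (expiry=15+4=19). clock=15
Op 8: insert a.com -> 10.0.0.2 (expiry=15+3=18). clock=15
Op 9: insert a.com -> 10.0.0.1 (expiry=15+3=18). clock=15
Op 10: insert b.com -> 10.0.0.1 (expiry=15+4=19). clock=15
Op 11: tick 7 -> clock=22. purged={a.com,b.com}
Op 12: insert a.com -> 10.0.0.4 (expiry=22+1=23). clock=22
Op 13: tick 5 -> clock=27. purged={a.com}
Op 14: tick 8 -> clock=35.
Op 15: tick 7 -> clock=42.
Op 16: tick 5 -> clock=47.
Op 17: tick 2 -> clock=49.
Op 18: tick 3 -> clock=52.
Op 19: tick 5 -> clock=57.
Op 20: insert a.com -> 10.0.0.2 (expiry=57+4=61). clock=57
Op 21: insert b.com -> 10.0.0.2 (expiry=57+1=58). clock=57
Op 22: insert b.com -> 10.0.0.4 (expiry=57+2=59). clock=57
Op 23: tick 1 -> clock=58.
Op 24: tick 7 -> clock=65. purged={a.com,b.com}
lookup b.com: not in cache (expired or never inserted)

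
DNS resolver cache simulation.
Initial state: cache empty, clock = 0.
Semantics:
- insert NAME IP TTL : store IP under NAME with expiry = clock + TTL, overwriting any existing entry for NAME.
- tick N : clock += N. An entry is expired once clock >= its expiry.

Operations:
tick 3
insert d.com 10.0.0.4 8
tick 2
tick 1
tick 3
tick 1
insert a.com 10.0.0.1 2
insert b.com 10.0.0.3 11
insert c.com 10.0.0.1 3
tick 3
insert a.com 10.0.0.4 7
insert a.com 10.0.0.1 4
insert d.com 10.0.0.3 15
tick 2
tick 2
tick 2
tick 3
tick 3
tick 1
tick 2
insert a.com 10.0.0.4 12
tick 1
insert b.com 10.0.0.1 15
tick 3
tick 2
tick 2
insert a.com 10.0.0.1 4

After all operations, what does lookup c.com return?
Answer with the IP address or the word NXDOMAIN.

Op 1: tick 3 -> clock=3.
Op 2: insert d.com -> 10.0.0.4 (expiry=3+8=11). clock=3
Op 3: tick 2 -> clock=5.
Op 4: tick 1 -> clock=6.
Op 5: tick 3 -> clock=9.
Op 6: tick 1 -> clock=10.
Op 7: insert a.com -> 10.0.0.1 (expiry=10+2=12). clock=10
Op 8: insert b.com -> 10.0.0.3 (expiry=10+11=21). clock=10
Op 9: insert c.com -> 10.0.0.1 (expiry=10+3=13). clock=10
Op 10: tick 3 -> clock=13. purged={a.com,c.com,d.com}
Op 11: insert a.com -> 10.0.0.4 (expiry=13+7=20). clock=13
Op 12: insert a.com -> 10.0.0.1 (expiry=13+4=17). clock=13
Op 13: insert d.com -> 10.0.0.3 (expiry=13+15=28). clock=13
Op 14: tick 2 -> clock=15.
Op 15: tick 2 -> clock=17. purged={a.com}
Op 16: tick 2 -> clock=19.
Op 17: tick 3 -> clock=22. purged={b.com}
Op 18: tick 3 -> clock=25.
Op 19: tick 1 -> clock=26.
Op 20: tick 2 -> clock=28. purged={d.com}
Op 21: insert a.com -> 10.0.0.4 (expiry=28+12=40). clock=28
Op 22: tick 1 -> clock=29.
Op 23: insert b.com -> 10.0.0.1 (expiry=29+15=44). clock=29
Op 24: tick 3 -> clock=32.
Op 25: tick 2 -> clock=34.
Op 26: tick 2 -> clock=36.
Op 27: insert a.com -> 10.0.0.1 (expiry=36+4=40). clock=36
lookup c.com: not in cache (expired or never inserted)

Answer: NXDOMAIN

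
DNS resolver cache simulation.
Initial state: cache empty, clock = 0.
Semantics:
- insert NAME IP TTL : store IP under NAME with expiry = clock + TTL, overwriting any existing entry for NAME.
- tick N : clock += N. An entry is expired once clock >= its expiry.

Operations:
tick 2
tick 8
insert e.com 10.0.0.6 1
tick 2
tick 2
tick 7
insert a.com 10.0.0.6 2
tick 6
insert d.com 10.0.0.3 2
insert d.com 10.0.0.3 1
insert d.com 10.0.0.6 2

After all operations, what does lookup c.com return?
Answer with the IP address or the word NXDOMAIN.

Op 1: tick 2 -> clock=2.
Op 2: tick 8 -> clock=10.
Op 3: insert e.com -> 10.0.0.6 (expiry=10+1=11). clock=10
Op 4: tick 2 -> clock=12. purged={e.com}
Op 5: tick 2 -> clock=14.
Op 6: tick 7 -> clock=21.
Op 7: insert a.com -> 10.0.0.6 (expiry=21+2=23). clock=21
Op 8: tick 6 -> clock=27. purged={a.com}
Op 9: insert d.com -> 10.0.0.3 (expiry=27+2=29). clock=27
Op 10: insert d.com -> 10.0.0.3 (expiry=27+1=28). clock=27
Op 11: insert d.com -> 10.0.0.6 (expiry=27+2=29). clock=27
lookup c.com: not in cache (expired or never inserted)

Answer: NXDOMAIN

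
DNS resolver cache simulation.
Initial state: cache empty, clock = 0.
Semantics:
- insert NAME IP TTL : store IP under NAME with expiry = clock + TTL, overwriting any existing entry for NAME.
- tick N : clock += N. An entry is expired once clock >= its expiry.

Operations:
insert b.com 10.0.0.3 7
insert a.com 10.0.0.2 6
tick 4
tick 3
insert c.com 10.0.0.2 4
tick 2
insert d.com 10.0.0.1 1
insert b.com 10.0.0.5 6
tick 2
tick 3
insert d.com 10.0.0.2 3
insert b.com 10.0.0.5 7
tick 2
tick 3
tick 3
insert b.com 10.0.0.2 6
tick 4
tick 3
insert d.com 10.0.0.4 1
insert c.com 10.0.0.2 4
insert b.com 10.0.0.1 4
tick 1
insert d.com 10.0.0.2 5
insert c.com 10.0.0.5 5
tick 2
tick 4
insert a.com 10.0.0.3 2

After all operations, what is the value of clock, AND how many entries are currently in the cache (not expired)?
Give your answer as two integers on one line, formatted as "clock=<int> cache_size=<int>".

Op 1: insert b.com -> 10.0.0.3 (expiry=0+7=7). clock=0
Op 2: insert a.com -> 10.0.0.2 (expiry=0+6=6). clock=0
Op 3: tick 4 -> clock=4.
Op 4: tick 3 -> clock=7. purged={a.com,b.com}
Op 5: insert c.com -> 10.0.0.2 (expiry=7+4=11). clock=7
Op 6: tick 2 -> clock=9.
Op 7: insert d.com -> 10.0.0.1 (expiry=9+1=10). clock=9
Op 8: insert b.com -> 10.0.0.5 (expiry=9+6=15). clock=9
Op 9: tick 2 -> clock=11. purged={c.com,d.com}
Op 10: tick 3 -> clock=14.
Op 11: insert d.com -> 10.0.0.2 (expiry=14+3=17). clock=14
Op 12: insert b.com -> 10.0.0.5 (expiry=14+7=21). clock=14
Op 13: tick 2 -> clock=16.
Op 14: tick 3 -> clock=19. purged={d.com}
Op 15: tick 3 -> clock=22. purged={b.com}
Op 16: insert b.com -> 10.0.0.2 (expiry=22+6=28). clock=22
Op 17: tick 4 -> clock=26.
Op 18: tick 3 -> clock=29. purged={b.com}
Op 19: insert d.com -> 10.0.0.4 (expiry=29+1=30). clock=29
Op 20: insert c.com -> 10.0.0.2 (expiry=29+4=33). clock=29
Op 21: insert b.com -> 10.0.0.1 (expiry=29+4=33). clock=29
Op 22: tick 1 -> clock=30. purged={d.com}
Op 23: insert d.com -> 10.0.0.2 (expiry=30+5=35). clock=30
Op 24: insert c.com -> 10.0.0.5 (expiry=30+5=35). clock=30
Op 25: tick 2 -> clock=32.
Op 26: tick 4 -> clock=36. purged={b.com,c.com,d.com}
Op 27: insert a.com -> 10.0.0.3 (expiry=36+2=38). clock=36
Final clock = 36
Final cache (unexpired): {a.com} -> size=1

Answer: clock=36 cache_size=1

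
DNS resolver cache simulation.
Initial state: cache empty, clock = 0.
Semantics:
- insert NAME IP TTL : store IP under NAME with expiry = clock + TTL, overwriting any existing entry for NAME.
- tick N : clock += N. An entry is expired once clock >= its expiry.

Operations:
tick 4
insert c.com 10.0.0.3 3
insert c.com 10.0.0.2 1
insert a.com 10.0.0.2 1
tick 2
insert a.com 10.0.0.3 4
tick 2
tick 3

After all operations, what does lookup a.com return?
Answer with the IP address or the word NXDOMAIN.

Answer: NXDOMAIN

Derivation:
Op 1: tick 4 -> clock=4.
Op 2: insert c.com -> 10.0.0.3 (expiry=4+3=7). clock=4
Op 3: insert c.com -> 10.0.0.2 (expiry=4+1=5). clock=4
Op 4: insert a.com -> 10.0.0.2 (expiry=4+1=5). clock=4
Op 5: tick 2 -> clock=6. purged={a.com,c.com}
Op 6: insert a.com -> 10.0.0.3 (expiry=6+4=10). clock=6
Op 7: tick 2 -> clock=8.
Op 8: tick 3 -> clock=11. purged={a.com}
lookup a.com: not in cache (expired or never inserted)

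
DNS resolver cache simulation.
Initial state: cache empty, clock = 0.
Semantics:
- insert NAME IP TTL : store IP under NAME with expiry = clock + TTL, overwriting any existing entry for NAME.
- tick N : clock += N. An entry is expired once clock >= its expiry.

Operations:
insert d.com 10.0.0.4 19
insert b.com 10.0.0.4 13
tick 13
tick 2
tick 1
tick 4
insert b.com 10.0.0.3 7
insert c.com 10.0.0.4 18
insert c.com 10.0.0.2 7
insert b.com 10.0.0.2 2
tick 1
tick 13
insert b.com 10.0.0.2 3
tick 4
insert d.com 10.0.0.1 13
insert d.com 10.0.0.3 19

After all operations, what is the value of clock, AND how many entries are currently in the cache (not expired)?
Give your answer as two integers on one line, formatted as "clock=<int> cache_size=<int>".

Answer: clock=38 cache_size=1

Derivation:
Op 1: insert d.com -> 10.0.0.4 (expiry=0+19=19). clock=0
Op 2: insert b.com -> 10.0.0.4 (expiry=0+13=13). clock=0
Op 3: tick 13 -> clock=13. purged={b.com}
Op 4: tick 2 -> clock=15.
Op 5: tick 1 -> clock=16.
Op 6: tick 4 -> clock=20. purged={d.com}
Op 7: insert b.com -> 10.0.0.3 (expiry=20+7=27). clock=20
Op 8: insert c.com -> 10.0.0.4 (expiry=20+18=38). clock=20
Op 9: insert c.com -> 10.0.0.2 (expiry=20+7=27). clock=20
Op 10: insert b.com -> 10.0.0.2 (expiry=20+2=22). clock=20
Op 11: tick 1 -> clock=21.
Op 12: tick 13 -> clock=34. purged={b.com,c.com}
Op 13: insert b.com -> 10.0.0.2 (expiry=34+3=37). clock=34
Op 14: tick 4 -> clock=38. purged={b.com}
Op 15: insert d.com -> 10.0.0.1 (expiry=38+13=51). clock=38
Op 16: insert d.com -> 10.0.0.3 (expiry=38+19=57). clock=38
Final clock = 38
Final cache (unexpired): {d.com} -> size=1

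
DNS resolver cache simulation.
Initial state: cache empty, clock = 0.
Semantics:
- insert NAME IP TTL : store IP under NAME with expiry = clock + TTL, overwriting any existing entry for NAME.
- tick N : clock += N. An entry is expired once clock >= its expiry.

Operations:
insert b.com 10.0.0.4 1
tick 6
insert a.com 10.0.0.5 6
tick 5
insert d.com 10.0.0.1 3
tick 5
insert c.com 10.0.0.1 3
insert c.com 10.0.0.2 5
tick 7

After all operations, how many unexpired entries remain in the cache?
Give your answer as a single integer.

Op 1: insert b.com -> 10.0.0.4 (expiry=0+1=1). clock=0
Op 2: tick 6 -> clock=6. purged={b.com}
Op 3: insert a.com -> 10.0.0.5 (expiry=6+6=12). clock=6
Op 4: tick 5 -> clock=11.
Op 5: insert d.com -> 10.0.0.1 (expiry=11+3=14). clock=11
Op 6: tick 5 -> clock=16. purged={a.com,d.com}
Op 7: insert c.com -> 10.0.0.1 (expiry=16+3=19). clock=16
Op 8: insert c.com -> 10.0.0.2 (expiry=16+5=21). clock=16
Op 9: tick 7 -> clock=23. purged={c.com}
Final cache (unexpired): {} -> size=0

Answer: 0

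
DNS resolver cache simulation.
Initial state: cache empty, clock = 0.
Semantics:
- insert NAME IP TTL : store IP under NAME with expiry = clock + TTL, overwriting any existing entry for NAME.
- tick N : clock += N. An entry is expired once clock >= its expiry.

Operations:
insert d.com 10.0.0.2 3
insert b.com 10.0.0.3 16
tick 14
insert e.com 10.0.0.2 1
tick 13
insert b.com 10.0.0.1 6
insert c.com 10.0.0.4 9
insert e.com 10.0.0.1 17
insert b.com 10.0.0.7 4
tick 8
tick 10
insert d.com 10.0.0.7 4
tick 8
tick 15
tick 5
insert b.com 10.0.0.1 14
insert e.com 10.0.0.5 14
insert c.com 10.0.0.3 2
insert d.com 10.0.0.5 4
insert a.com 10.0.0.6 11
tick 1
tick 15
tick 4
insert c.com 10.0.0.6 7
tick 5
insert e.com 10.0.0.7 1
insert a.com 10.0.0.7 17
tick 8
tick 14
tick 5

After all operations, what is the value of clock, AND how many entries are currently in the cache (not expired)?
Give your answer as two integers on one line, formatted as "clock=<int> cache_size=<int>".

Op 1: insert d.com -> 10.0.0.2 (expiry=0+3=3). clock=0
Op 2: insert b.com -> 10.0.0.3 (expiry=0+16=16). clock=0
Op 3: tick 14 -> clock=14. purged={d.com}
Op 4: insert e.com -> 10.0.0.2 (expiry=14+1=15). clock=14
Op 5: tick 13 -> clock=27. purged={b.com,e.com}
Op 6: insert b.com -> 10.0.0.1 (expiry=27+6=33). clock=27
Op 7: insert c.com -> 10.0.0.4 (expiry=27+9=36). clock=27
Op 8: insert e.com -> 10.0.0.1 (expiry=27+17=44). clock=27
Op 9: insert b.com -> 10.0.0.7 (expiry=27+4=31). clock=27
Op 10: tick 8 -> clock=35. purged={b.com}
Op 11: tick 10 -> clock=45. purged={c.com,e.com}
Op 12: insert d.com -> 10.0.0.7 (expiry=45+4=49). clock=45
Op 13: tick 8 -> clock=53. purged={d.com}
Op 14: tick 15 -> clock=68.
Op 15: tick 5 -> clock=73.
Op 16: insert b.com -> 10.0.0.1 (expiry=73+14=87). clock=73
Op 17: insert e.com -> 10.0.0.5 (expiry=73+14=87). clock=73
Op 18: insert c.com -> 10.0.0.3 (expiry=73+2=75). clock=73
Op 19: insert d.com -> 10.0.0.5 (expiry=73+4=77). clock=73
Op 20: insert a.com -> 10.0.0.6 (expiry=73+11=84). clock=73
Op 21: tick 1 -> clock=74.
Op 22: tick 15 -> clock=89. purged={a.com,b.com,c.com,d.com,e.com}
Op 23: tick 4 -> clock=93.
Op 24: insert c.com -> 10.0.0.6 (expiry=93+7=100). clock=93
Op 25: tick 5 -> clock=98.
Op 26: insert e.com -> 10.0.0.7 (expiry=98+1=99). clock=98
Op 27: insert a.com -> 10.0.0.7 (expiry=98+17=115). clock=98
Op 28: tick 8 -> clock=106. purged={c.com,e.com}
Op 29: tick 14 -> clock=120. purged={a.com}
Op 30: tick 5 -> clock=125.
Final clock = 125
Final cache (unexpired): {} -> size=0

Answer: clock=125 cache_size=0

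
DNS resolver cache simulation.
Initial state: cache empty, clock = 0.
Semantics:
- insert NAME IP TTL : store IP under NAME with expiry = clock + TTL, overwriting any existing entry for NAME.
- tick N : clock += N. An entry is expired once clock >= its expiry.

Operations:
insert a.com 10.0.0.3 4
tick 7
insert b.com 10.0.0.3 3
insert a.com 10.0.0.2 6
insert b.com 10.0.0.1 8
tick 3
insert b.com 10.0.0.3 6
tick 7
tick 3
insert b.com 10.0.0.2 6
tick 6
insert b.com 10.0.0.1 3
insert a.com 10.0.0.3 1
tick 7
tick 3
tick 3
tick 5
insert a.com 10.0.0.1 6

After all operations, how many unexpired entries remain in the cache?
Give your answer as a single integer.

Answer: 1

Derivation:
Op 1: insert a.com -> 10.0.0.3 (expiry=0+4=4). clock=0
Op 2: tick 7 -> clock=7. purged={a.com}
Op 3: insert b.com -> 10.0.0.3 (expiry=7+3=10). clock=7
Op 4: insert a.com -> 10.0.0.2 (expiry=7+6=13). clock=7
Op 5: insert b.com -> 10.0.0.1 (expiry=7+8=15). clock=7
Op 6: tick 3 -> clock=10.
Op 7: insert b.com -> 10.0.0.3 (expiry=10+6=16). clock=10
Op 8: tick 7 -> clock=17. purged={a.com,b.com}
Op 9: tick 3 -> clock=20.
Op 10: insert b.com -> 10.0.0.2 (expiry=20+6=26). clock=20
Op 11: tick 6 -> clock=26. purged={b.com}
Op 12: insert b.com -> 10.0.0.1 (expiry=26+3=29). clock=26
Op 13: insert a.com -> 10.0.0.3 (expiry=26+1=27). clock=26
Op 14: tick 7 -> clock=33. purged={a.com,b.com}
Op 15: tick 3 -> clock=36.
Op 16: tick 3 -> clock=39.
Op 17: tick 5 -> clock=44.
Op 18: insert a.com -> 10.0.0.1 (expiry=44+6=50). clock=44
Final cache (unexpired): {a.com} -> size=1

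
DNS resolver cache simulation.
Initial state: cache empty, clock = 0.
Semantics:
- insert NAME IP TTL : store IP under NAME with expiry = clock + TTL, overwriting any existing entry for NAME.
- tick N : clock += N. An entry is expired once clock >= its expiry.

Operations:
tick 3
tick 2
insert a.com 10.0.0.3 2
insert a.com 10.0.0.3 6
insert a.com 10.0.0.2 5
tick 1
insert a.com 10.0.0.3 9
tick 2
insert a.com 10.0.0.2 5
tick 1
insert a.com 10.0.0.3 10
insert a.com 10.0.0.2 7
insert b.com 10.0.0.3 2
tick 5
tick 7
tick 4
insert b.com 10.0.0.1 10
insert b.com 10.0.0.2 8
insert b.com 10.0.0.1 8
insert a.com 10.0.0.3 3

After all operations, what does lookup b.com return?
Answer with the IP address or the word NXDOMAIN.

Answer: 10.0.0.1

Derivation:
Op 1: tick 3 -> clock=3.
Op 2: tick 2 -> clock=5.
Op 3: insert a.com -> 10.0.0.3 (expiry=5+2=7). clock=5
Op 4: insert a.com -> 10.0.0.3 (expiry=5+6=11). clock=5
Op 5: insert a.com -> 10.0.0.2 (expiry=5+5=10). clock=5
Op 6: tick 1 -> clock=6.
Op 7: insert a.com -> 10.0.0.3 (expiry=6+9=15). clock=6
Op 8: tick 2 -> clock=8.
Op 9: insert a.com -> 10.0.0.2 (expiry=8+5=13). clock=8
Op 10: tick 1 -> clock=9.
Op 11: insert a.com -> 10.0.0.3 (expiry=9+10=19). clock=9
Op 12: insert a.com -> 10.0.0.2 (expiry=9+7=16). clock=9
Op 13: insert b.com -> 10.0.0.3 (expiry=9+2=11). clock=9
Op 14: tick 5 -> clock=14. purged={b.com}
Op 15: tick 7 -> clock=21. purged={a.com}
Op 16: tick 4 -> clock=25.
Op 17: insert b.com -> 10.0.0.1 (expiry=25+10=35). clock=25
Op 18: insert b.com -> 10.0.0.2 (expiry=25+8=33). clock=25
Op 19: insert b.com -> 10.0.0.1 (expiry=25+8=33). clock=25
Op 20: insert a.com -> 10.0.0.3 (expiry=25+3=28). clock=25
lookup b.com: present, ip=10.0.0.1 expiry=33 > clock=25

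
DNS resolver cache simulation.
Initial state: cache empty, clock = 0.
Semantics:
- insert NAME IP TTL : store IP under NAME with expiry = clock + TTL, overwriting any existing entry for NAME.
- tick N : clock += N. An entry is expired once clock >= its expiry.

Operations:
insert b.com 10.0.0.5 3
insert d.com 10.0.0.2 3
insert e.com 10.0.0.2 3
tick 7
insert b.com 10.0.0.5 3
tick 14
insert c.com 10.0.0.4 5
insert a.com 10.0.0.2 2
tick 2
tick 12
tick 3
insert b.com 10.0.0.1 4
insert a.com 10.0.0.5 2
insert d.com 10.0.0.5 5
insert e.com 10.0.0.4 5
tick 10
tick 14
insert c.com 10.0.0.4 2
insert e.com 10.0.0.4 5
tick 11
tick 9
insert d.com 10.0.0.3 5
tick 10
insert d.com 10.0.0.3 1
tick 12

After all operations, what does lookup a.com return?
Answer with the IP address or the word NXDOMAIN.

Answer: NXDOMAIN

Derivation:
Op 1: insert b.com -> 10.0.0.5 (expiry=0+3=3). clock=0
Op 2: insert d.com -> 10.0.0.2 (expiry=0+3=3). clock=0
Op 3: insert e.com -> 10.0.0.2 (expiry=0+3=3). clock=0
Op 4: tick 7 -> clock=7. purged={b.com,d.com,e.com}
Op 5: insert b.com -> 10.0.0.5 (expiry=7+3=10). clock=7
Op 6: tick 14 -> clock=21. purged={b.com}
Op 7: insert c.com -> 10.0.0.4 (expiry=21+5=26). clock=21
Op 8: insert a.com -> 10.0.0.2 (expiry=21+2=23). clock=21
Op 9: tick 2 -> clock=23. purged={a.com}
Op 10: tick 12 -> clock=35. purged={c.com}
Op 11: tick 3 -> clock=38.
Op 12: insert b.com -> 10.0.0.1 (expiry=38+4=42). clock=38
Op 13: insert a.com -> 10.0.0.5 (expiry=38+2=40). clock=38
Op 14: insert d.com -> 10.0.0.5 (expiry=38+5=43). clock=38
Op 15: insert e.com -> 10.0.0.4 (expiry=38+5=43). clock=38
Op 16: tick 10 -> clock=48. purged={a.com,b.com,d.com,e.com}
Op 17: tick 14 -> clock=62.
Op 18: insert c.com -> 10.0.0.4 (expiry=62+2=64). clock=62
Op 19: insert e.com -> 10.0.0.4 (expiry=62+5=67). clock=62
Op 20: tick 11 -> clock=73. purged={c.com,e.com}
Op 21: tick 9 -> clock=82.
Op 22: insert d.com -> 10.0.0.3 (expiry=82+5=87). clock=82
Op 23: tick 10 -> clock=92. purged={d.com}
Op 24: insert d.com -> 10.0.0.3 (expiry=92+1=93). clock=92
Op 25: tick 12 -> clock=104. purged={d.com}
lookup a.com: not in cache (expired or never inserted)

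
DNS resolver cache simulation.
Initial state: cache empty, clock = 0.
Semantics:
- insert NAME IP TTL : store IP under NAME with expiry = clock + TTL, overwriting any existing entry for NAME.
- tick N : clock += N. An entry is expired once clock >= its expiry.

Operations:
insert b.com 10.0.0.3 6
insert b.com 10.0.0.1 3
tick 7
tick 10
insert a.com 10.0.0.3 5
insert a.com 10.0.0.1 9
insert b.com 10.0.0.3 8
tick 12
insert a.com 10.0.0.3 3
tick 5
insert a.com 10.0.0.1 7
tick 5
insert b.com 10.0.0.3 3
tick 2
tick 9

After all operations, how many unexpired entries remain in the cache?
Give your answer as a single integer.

Answer: 0

Derivation:
Op 1: insert b.com -> 10.0.0.3 (expiry=0+6=6). clock=0
Op 2: insert b.com -> 10.0.0.1 (expiry=0+3=3). clock=0
Op 3: tick 7 -> clock=7. purged={b.com}
Op 4: tick 10 -> clock=17.
Op 5: insert a.com -> 10.0.0.3 (expiry=17+5=22). clock=17
Op 6: insert a.com -> 10.0.0.1 (expiry=17+9=26). clock=17
Op 7: insert b.com -> 10.0.0.3 (expiry=17+8=25). clock=17
Op 8: tick 12 -> clock=29. purged={a.com,b.com}
Op 9: insert a.com -> 10.0.0.3 (expiry=29+3=32). clock=29
Op 10: tick 5 -> clock=34. purged={a.com}
Op 11: insert a.com -> 10.0.0.1 (expiry=34+7=41). clock=34
Op 12: tick 5 -> clock=39.
Op 13: insert b.com -> 10.0.0.3 (expiry=39+3=42). clock=39
Op 14: tick 2 -> clock=41. purged={a.com}
Op 15: tick 9 -> clock=50. purged={b.com}
Final cache (unexpired): {} -> size=0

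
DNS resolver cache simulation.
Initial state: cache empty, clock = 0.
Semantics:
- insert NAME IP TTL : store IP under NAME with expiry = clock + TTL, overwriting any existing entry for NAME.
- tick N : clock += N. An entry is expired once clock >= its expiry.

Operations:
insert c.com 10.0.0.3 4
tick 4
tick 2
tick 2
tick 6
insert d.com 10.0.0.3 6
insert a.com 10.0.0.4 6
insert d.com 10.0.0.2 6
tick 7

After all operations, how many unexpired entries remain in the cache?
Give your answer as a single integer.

Op 1: insert c.com -> 10.0.0.3 (expiry=0+4=4). clock=0
Op 2: tick 4 -> clock=4. purged={c.com}
Op 3: tick 2 -> clock=6.
Op 4: tick 2 -> clock=8.
Op 5: tick 6 -> clock=14.
Op 6: insert d.com -> 10.0.0.3 (expiry=14+6=20). clock=14
Op 7: insert a.com -> 10.0.0.4 (expiry=14+6=20). clock=14
Op 8: insert d.com -> 10.0.0.2 (expiry=14+6=20). clock=14
Op 9: tick 7 -> clock=21. purged={a.com,d.com}
Final cache (unexpired): {} -> size=0

Answer: 0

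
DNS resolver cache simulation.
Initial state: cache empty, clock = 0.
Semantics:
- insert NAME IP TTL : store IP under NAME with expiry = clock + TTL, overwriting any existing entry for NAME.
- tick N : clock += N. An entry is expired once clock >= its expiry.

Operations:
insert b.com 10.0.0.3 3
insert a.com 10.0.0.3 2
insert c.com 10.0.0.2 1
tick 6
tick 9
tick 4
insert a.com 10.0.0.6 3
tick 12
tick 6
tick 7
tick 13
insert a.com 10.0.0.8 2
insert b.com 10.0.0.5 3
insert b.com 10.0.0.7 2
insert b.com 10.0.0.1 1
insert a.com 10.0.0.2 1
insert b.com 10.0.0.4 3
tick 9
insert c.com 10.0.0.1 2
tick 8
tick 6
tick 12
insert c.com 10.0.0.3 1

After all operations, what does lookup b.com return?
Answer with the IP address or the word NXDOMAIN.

Op 1: insert b.com -> 10.0.0.3 (expiry=0+3=3). clock=0
Op 2: insert a.com -> 10.0.0.3 (expiry=0+2=2). clock=0
Op 3: insert c.com -> 10.0.0.2 (expiry=0+1=1). clock=0
Op 4: tick 6 -> clock=6. purged={a.com,b.com,c.com}
Op 5: tick 9 -> clock=15.
Op 6: tick 4 -> clock=19.
Op 7: insert a.com -> 10.0.0.6 (expiry=19+3=22). clock=19
Op 8: tick 12 -> clock=31. purged={a.com}
Op 9: tick 6 -> clock=37.
Op 10: tick 7 -> clock=44.
Op 11: tick 13 -> clock=57.
Op 12: insert a.com -> 10.0.0.8 (expiry=57+2=59). clock=57
Op 13: insert b.com -> 10.0.0.5 (expiry=57+3=60). clock=57
Op 14: insert b.com -> 10.0.0.7 (expiry=57+2=59). clock=57
Op 15: insert b.com -> 10.0.0.1 (expiry=57+1=58). clock=57
Op 16: insert a.com -> 10.0.0.2 (expiry=57+1=58). clock=57
Op 17: insert b.com -> 10.0.0.4 (expiry=57+3=60). clock=57
Op 18: tick 9 -> clock=66. purged={a.com,b.com}
Op 19: insert c.com -> 10.0.0.1 (expiry=66+2=68). clock=66
Op 20: tick 8 -> clock=74. purged={c.com}
Op 21: tick 6 -> clock=80.
Op 22: tick 12 -> clock=92.
Op 23: insert c.com -> 10.0.0.3 (expiry=92+1=93). clock=92
lookup b.com: not in cache (expired or never inserted)

Answer: NXDOMAIN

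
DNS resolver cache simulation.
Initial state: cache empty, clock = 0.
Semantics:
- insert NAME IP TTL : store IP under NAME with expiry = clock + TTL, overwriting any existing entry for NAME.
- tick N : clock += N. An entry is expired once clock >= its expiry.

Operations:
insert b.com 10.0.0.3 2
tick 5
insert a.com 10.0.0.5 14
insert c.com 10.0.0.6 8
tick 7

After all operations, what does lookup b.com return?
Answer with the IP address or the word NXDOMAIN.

Answer: NXDOMAIN

Derivation:
Op 1: insert b.com -> 10.0.0.3 (expiry=0+2=2). clock=0
Op 2: tick 5 -> clock=5. purged={b.com}
Op 3: insert a.com -> 10.0.0.5 (expiry=5+14=19). clock=5
Op 4: insert c.com -> 10.0.0.6 (expiry=5+8=13). clock=5
Op 5: tick 7 -> clock=12.
lookup b.com: not in cache (expired or never inserted)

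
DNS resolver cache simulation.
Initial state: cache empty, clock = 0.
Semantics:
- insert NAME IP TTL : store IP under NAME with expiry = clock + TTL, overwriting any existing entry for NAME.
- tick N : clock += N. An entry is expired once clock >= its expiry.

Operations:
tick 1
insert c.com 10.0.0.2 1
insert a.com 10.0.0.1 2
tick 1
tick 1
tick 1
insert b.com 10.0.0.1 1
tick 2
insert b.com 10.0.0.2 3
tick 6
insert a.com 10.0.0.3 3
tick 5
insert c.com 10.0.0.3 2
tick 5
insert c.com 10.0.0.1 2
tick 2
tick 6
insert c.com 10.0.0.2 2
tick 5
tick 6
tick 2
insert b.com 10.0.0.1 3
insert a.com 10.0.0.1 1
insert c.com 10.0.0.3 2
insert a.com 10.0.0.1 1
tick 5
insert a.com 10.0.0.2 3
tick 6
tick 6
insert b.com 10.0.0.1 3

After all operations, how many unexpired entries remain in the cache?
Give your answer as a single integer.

Op 1: tick 1 -> clock=1.
Op 2: insert c.com -> 10.0.0.2 (expiry=1+1=2). clock=1
Op 3: insert a.com -> 10.0.0.1 (expiry=1+2=3). clock=1
Op 4: tick 1 -> clock=2. purged={c.com}
Op 5: tick 1 -> clock=3. purged={a.com}
Op 6: tick 1 -> clock=4.
Op 7: insert b.com -> 10.0.0.1 (expiry=4+1=5). clock=4
Op 8: tick 2 -> clock=6. purged={b.com}
Op 9: insert b.com -> 10.0.0.2 (expiry=6+3=9). clock=6
Op 10: tick 6 -> clock=12. purged={b.com}
Op 11: insert a.com -> 10.0.0.3 (expiry=12+3=15). clock=12
Op 12: tick 5 -> clock=17. purged={a.com}
Op 13: insert c.com -> 10.0.0.3 (expiry=17+2=19). clock=17
Op 14: tick 5 -> clock=22. purged={c.com}
Op 15: insert c.com -> 10.0.0.1 (expiry=22+2=24). clock=22
Op 16: tick 2 -> clock=24. purged={c.com}
Op 17: tick 6 -> clock=30.
Op 18: insert c.com -> 10.0.0.2 (expiry=30+2=32). clock=30
Op 19: tick 5 -> clock=35. purged={c.com}
Op 20: tick 6 -> clock=41.
Op 21: tick 2 -> clock=43.
Op 22: insert b.com -> 10.0.0.1 (expiry=43+3=46). clock=43
Op 23: insert a.com -> 10.0.0.1 (expiry=43+1=44). clock=43
Op 24: insert c.com -> 10.0.0.3 (expiry=43+2=45). clock=43
Op 25: insert a.com -> 10.0.0.1 (expiry=43+1=44). clock=43
Op 26: tick 5 -> clock=48. purged={a.com,b.com,c.com}
Op 27: insert a.com -> 10.0.0.2 (expiry=48+3=51). clock=48
Op 28: tick 6 -> clock=54. purged={a.com}
Op 29: tick 6 -> clock=60.
Op 30: insert b.com -> 10.0.0.1 (expiry=60+3=63). clock=60
Final cache (unexpired): {b.com} -> size=1

Answer: 1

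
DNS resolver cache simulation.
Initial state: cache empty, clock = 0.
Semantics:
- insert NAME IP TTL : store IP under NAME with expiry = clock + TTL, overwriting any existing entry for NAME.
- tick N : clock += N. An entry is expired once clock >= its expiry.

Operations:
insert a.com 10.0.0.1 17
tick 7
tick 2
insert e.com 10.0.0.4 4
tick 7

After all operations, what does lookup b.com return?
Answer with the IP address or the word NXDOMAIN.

Op 1: insert a.com -> 10.0.0.1 (expiry=0+17=17). clock=0
Op 2: tick 7 -> clock=7.
Op 3: tick 2 -> clock=9.
Op 4: insert e.com -> 10.0.0.4 (expiry=9+4=13). clock=9
Op 5: tick 7 -> clock=16. purged={e.com}
lookup b.com: not in cache (expired or never inserted)

Answer: NXDOMAIN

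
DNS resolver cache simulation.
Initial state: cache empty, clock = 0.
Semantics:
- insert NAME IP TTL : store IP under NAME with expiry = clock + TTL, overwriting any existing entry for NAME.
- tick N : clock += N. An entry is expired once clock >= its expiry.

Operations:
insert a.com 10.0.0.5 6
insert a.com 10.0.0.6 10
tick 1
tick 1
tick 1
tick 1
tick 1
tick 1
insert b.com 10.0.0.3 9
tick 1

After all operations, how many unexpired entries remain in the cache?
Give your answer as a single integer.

Op 1: insert a.com -> 10.0.0.5 (expiry=0+6=6). clock=0
Op 2: insert a.com -> 10.0.0.6 (expiry=0+10=10). clock=0
Op 3: tick 1 -> clock=1.
Op 4: tick 1 -> clock=2.
Op 5: tick 1 -> clock=3.
Op 6: tick 1 -> clock=4.
Op 7: tick 1 -> clock=5.
Op 8: tick 1 -> clock=6.
Op 9: insert b.com -> 10.0.0.3 (expiry=6+9=15). clock=6
Op 10: tick 1 -> clock=7.
Final cache (unexpired): {a.com,b.com} -> size=2

Answer: 2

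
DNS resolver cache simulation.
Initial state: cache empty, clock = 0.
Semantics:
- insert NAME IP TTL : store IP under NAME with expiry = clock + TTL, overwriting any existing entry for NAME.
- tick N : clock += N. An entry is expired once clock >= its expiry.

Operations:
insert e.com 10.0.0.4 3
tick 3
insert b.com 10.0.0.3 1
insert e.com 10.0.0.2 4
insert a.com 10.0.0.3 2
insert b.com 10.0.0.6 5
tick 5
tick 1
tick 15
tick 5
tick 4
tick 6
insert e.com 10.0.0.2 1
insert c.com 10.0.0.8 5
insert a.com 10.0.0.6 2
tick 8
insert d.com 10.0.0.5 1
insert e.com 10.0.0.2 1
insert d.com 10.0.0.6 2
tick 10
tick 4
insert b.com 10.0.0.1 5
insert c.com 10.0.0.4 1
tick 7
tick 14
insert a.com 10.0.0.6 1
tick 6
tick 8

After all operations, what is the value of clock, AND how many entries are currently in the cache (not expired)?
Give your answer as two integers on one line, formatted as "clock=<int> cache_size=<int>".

Op 1: insert e.com -> 10.0.0.4 (expiry=0+3=3). clock=0
Op 2: tick 3 -> clock=3. purged={e.com}
Op 3: insert b.com -> 10.0.0.3 (expiry=3+1=4). clock=3
Op 4: insert e.com -> 10.0.0.2 (expiry=3+4=7). clock=3
Op 5: insert a.com -> 10.0.0.3 (expiry=3+2=5). clock=3
Op 6: insert b.com -> 10.0.0.6 (expiry=3+5=8). clock=3
Op 7: tick 5 -> clock=8. purged={a.com,b.com,e.com}
Op 8: tick 1 -> clock=9.
Op 9: tick 15 -> clock=24.
Op 10: tick 5 -> clock=29.
Op 11: tick 4 -> clock=33.
Op 12: tick 6 -> clock=39.
Op 13: insert e.com -> 10.0.0.2 (expiry=39+1=40). clock=39
Op 14: insert c.com -> 10.0.0.8 (expiry=39+5=44). clock=39
Op 15: insert a.com -> 10.0.0.6 (expiry=39+2=41). clock=39
Op 16: tick 8 -> clock=47. purged={a.com,c.com,e.com}
Op 17: insert d.com -> 10.0.0.5 (expiry=47+1=48). clock=47
Op 18: insert e.com -> 10.0.0.2 (expiry=47+1=48). clock=47
Op 19: insert d.com -> 10.0.0.6 (expiry=47+2=49). clock=47
Op 20: tick 10 -> clock=57. purged={d.com,e.com}
Op 21: tick 4 -> clock=61.
Op 22: insert b.com -> 10.0.0.1 (expiry=61+5=66). clock=61
Op 23: insert c.com -> 10.0.0.4 (expiry=61+1=62). clock=61
Op 24: tick 7 -> clock=68. purged={b.com,c.com}
Op 25: tick 14 -> clock=82.
Op 26: insert a.com -> 10.0.0.6 (expiry=82+1=83). clock=82
Op 27: tick 6 -> clock=88. purged={a.com}
Op 28: tick 8 -> clock=96.
Final clock = 96
Final cache (unexpired): {} -> size=0

Answer: clock=96 cache_size=0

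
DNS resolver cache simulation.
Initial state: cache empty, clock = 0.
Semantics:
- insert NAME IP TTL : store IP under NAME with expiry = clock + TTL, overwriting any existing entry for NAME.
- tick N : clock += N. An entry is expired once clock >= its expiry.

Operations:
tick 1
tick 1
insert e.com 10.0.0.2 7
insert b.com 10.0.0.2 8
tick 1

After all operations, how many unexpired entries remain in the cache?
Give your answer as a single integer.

Answer: 2

Derivation:
Op 1: tick 1 -> clock=1.
Op 2: tick 1 -> clock=2.
Op 3: insert e.com -> 10.0.0.2 (expiry=2+7=9). clock=2
Op 4: insert b.com -> 10.0.0.2 (expiry=2+8=10). clock=2
Op 5: tick 1 -> clock=3.
Final cache (unexpired): {b.com,e.com} -> size=2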